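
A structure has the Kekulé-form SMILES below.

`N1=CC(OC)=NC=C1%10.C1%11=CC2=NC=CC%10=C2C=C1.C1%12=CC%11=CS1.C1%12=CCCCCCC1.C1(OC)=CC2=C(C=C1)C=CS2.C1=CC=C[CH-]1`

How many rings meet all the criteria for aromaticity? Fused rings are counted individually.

7

The SMILES encodes a six-membered ring with nitrogens at positions 1 and 4 and three alternating double bonds; two fused six-membered rings, each with three alternating double bonds; one ring is all carbon and the other has one ring nitrogen; a five-membered ring of four carbons and one sulfur, with two C=C double bonds; an eight-membered carbon ring with one C=C double bond; a six-membered carbon ring with three alternating C=C double bonds, fused to a five-membered ring containing one sulfur and two C=C double bonds; a five-membered all-carbon ring bearing a negative charge on one carbon, with two C=C double bonds.
The 6-membered ring with two nitrogens (1,4) is fully conjugated (every ring atom contributes a p orbital); 3 ring double bonds give 6 π electrons. Since 6 = 4n+2 (n=1), it is aromatic (pyrazine).
The fused 6/6-membered bicyclic (with one nitrogen) is a single π system with 10 sp² atoms and 10 π electrons from ring double bonds. 10 = 4(2)+2, so the system is aromatic and both rings count as aromatic (quinoline).
The 5-membered ring with one sulfur is fully conjugated (every ring atom contributes a p orbital); 2 ring double bonds (4 π electrons) plus a heteroatom lone pair (2) give 6 π electrons. 6 = 4(1)+2, so it is aromatic (thiophene).
The 8-membered ring has six sp³ carbons, so it is not fully conjugated — not aromatic (cyclooctene).
The fused 6/5-membered bicyclic (with one sulfur) is a single π system with 9 sp² atoms and 10 π electrons from ring double bonds plus a heteroatom lone pair. 10 = 4(2)+2, so the system is aromatic and both rings count as aromatic (benzothiophene).
The 5-membered ring is planar and fully conjugated; 2 ring double bonds (4 π electrons) plus the carbanion lone pair (2) give 6 π electrons. Since 6 = 4n+2 (n=1), it is aromatic (cyclopentadienyl anion).
7 of the 8 rings are aromatic. Total: 7.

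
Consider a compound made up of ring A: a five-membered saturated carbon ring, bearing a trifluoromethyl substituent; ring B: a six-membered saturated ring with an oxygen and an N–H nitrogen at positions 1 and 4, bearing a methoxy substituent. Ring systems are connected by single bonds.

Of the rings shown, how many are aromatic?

Ring A has only sp³ atoms, so it is not fully conjugated — not aromatic (cyclopentane).
Ring B has only sp³ atoms, so it is not fully conjugated — not aromatic (morpholine).
No ring is aromatic. Total: 0.

0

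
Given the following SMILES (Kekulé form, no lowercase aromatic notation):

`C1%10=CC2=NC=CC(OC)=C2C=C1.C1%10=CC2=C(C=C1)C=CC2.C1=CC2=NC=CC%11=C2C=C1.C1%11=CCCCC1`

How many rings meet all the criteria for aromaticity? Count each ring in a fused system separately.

5

The SMILES encodes two fused six-membered rings, each with three alternating double bonds; one ring is all carbon and the other has one ring nitrogen; a six-membered carbon ring with three alternating C=C double bonds, fused to a five-membered carbon ring containing one C=C double bond and one sp³ carbon; two fused six-membered rings, each with three alternating double bonds; one ring is all carbon and the other has one ring nitrogen; a six-membered carbon ring with one C=C double bond.
The fused 6/6-membered bicyclic (with one nitrogen) is a single π system with 10 sp² atoms and 10 π electrons from ring double bonds. 10 = 4(2)+2, so the system is aromatic and both rings count as aromatic (quinoline).
The 6-membered ring is fully conjugated (every ring atom contributes a p orbital); 3 ring double bonds give 6 π electrons. Since 6 = 4n+2 (n=1), it is aromatic (benzene ring).
The 5-membered ring has one sp³ carbon, so it is not fully conjugated — not aromatic (cyclopentene ring).
The fused 6/6-membered bicyclic (with one nitrogen) is a single π system with 10 sp² atoms and 10 π electrons from ring double bonds. 10 = 4(2)+2, so the system is aromatic and both rings count as aromatic (quinoline).
The second 6-membered ring has four sp³ carbons, so it is not fully conjugated — not aromatic (cyclohexene).
5 of the 7 rings are aromatic. Total: 5.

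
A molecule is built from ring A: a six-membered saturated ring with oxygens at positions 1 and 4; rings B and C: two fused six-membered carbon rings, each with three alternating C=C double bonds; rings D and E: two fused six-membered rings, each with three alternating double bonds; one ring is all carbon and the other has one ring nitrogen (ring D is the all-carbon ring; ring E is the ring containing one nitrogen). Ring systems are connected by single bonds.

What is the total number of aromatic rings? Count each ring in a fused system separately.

4

Ring A has only sp³ atoms, so it is not fully conjugated — not aromatic (1,4-dioxane).
Rings B and C form a fused bicyclic system with 10 sp² atoms and 10 π electrons from ring double bonds. 10 = 4(2)+2, so the system is aromatic and both rings count as aromatic (naphthalene).
Rings D and E form a fused bicyclic system (with one nitrogen) with 10 sp² atoms and 10 π electrons from ring double bonds. 10 = 4(2)+2, so the system is aromatic and both rings count as aromatic (quinoline).
Aromatic: B, C, D, E. Total: 4.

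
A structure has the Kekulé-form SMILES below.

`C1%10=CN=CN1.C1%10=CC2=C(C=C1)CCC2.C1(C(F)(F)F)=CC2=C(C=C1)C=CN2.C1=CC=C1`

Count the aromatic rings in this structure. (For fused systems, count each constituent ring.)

The SMILES encodes a five-membered ring with nitrogens at positions 1 and 3 (one bearing H, one in a C=N bond) and two double bonds; a six-membered carbon ring with three alternating C=C double bonds, fused to a saturated five-membered carbon ring; a six-membered carbon ring with three alternating C=C double bonds, fused to a five-membered ring containing one N–H nitrogen and two C=C double bonds; a four-membered carbon ring with two alternating C=C double bonds.
The 5-membered ring with two nitrogens (one N–H, one =N–) is planar and fully conjugated; 2 ring double bonds (4 π electrons) plus a heteroatom lone pair (2) give 6 π electrons. 6 = 4(1)+2, so it is aromatic (imidazole).
The 6-membered ring has a continuous p-orbital overlap around the ring; 3 ring double bonds give 6 π electrons. That satisfies 4n+2 with n=1, so it is aromatic (benzene ring).
The 5-membered ring has three sp³ carbons, so it is not fully conjugated — not aromatic (cyclopentane ring).
The fused 6/5-membered bicyclic (with one N–H) is a single π system with 9 sp² atoms and 10 π electrons from ring double bonds plus a heteroatom lone pair. 10 = 4(2)+2, so the system is aromatic and both rings count as aromatic (indole).
The 4-membered ring has only sp² ring atoms; a planar conformation would have a fully conjugated π system of 4 electrons. But 4 = 4(1), which is 4n not 4n+2, so it is not aromatic (cyclobutadiene) — cyclobutadiene is antiaromatic and distorts to a rectangle.
4 of the 6 rings are aromatic. Total: 4.

4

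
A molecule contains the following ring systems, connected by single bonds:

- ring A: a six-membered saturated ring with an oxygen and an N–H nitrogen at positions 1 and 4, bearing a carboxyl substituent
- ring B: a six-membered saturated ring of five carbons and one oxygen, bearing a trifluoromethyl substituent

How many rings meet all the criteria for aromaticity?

0

Ring A has only sp³ atoms, so it is not fully conjugated — not aromatic (morpholine).
Ring B has only sp³ atoms, so it is not fully conjugated — not aromatic (tetrahydropyran).
No ring is aromatic. Total: 0.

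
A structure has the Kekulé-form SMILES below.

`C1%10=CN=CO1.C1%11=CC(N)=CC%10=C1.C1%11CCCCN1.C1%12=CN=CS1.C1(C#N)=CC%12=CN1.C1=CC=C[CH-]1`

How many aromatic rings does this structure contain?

5

The SMILES encodes a five-membered ring with an oxygen at position 1 and a nitrogen at position 3 (in a C=N bond), with two double bonds; a six-membered carbon ring with three alternating C=C double bonds; a six-membered saturated ring of five carbons and one N–H nitrogen; a five-membered ring with a sulfur at position 1 and a nitrogen at position 3 (in a C=N bond), with two double bonds; a five-membered ring of four carbons and one nitrogen bearing a hydrogen, with two C=C double bonds; a five-membered all-carbon ring bearing a negative charge on one carbon, with two C=C double bonds.
The 5-membered ring with one oxygen and one =N– is fully conjugated (every ring atom contributes a p orbital); 2 ring double bonds (4 π electrons) plus a heteroatom lone pair (2) give 6 π electrons. That satisfies 4n+2 with n=1, so it is aromatic (oxazole).
The 6-membered ring is planar and fully conjugated; 3 ring double bonds give 6 π electrons. Since 6 = 4n+2 (n=1), it is aromatic (benzene).
The 6-membered ring with one N–H has only sp³ atoms, so it is not fully conjugated — not aromatic (piperidine).
The 5-membered ring with one sulfur and one =N– has a continuous p-orbital overlap around the ring; 2 ring double bonds (4 π electrons) plus a heteroatom lone pair (2) give 6 π electrons. 6 = 4(1)+2, so it is aromatic (thiazole).
The 5-membered ring with one N–H is fully conjugated (every ring atom contributes a p orbital); 2 ring double bonds (4 π electrons) plus a heteroatom lone pair (2) give 6 π electrons. That satisfies 4n+2 with n=1, so it is aromatic (pyrrole).
The 5-membered ring is planar and fully conjugated; 2 ring double bonds (4 π electrons) plus the carbanion lone pair (2) give 6 π electrons. 6 = 4(1)+2, so it is aromatic (cyclopentadienyl anion).
5 of the 6 rings are aromatic. Total: 5.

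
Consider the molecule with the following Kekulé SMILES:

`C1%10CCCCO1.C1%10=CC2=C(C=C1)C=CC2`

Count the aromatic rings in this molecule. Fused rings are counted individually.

The SMILES encodes a six-membered saturated ring of five carbons and one oxygen; a six-membered carbon ring with three alternating C=C double bonds, fused to a five-membered carbon ring containing one C=C double bond and one sp³ carbon.
The 6-membered ring with one oxygen has only sp³ atoms, so it is not fully conjugated — not aromatic (tetrahydropyran).
The 6-membered ring is fully conjugated (every ring atom contributes a p orbital); 3 ring double bonds give 6 π electrons. That satisfies 4n+2 with n=1, so it is aromatic (benzene ring).
The 5-membered ring has one sp³ carbon, so it is not fully conjugated — not aromatic (cyclopentene ring).
1 of the 3 rings is aromatic. Total: 1.

1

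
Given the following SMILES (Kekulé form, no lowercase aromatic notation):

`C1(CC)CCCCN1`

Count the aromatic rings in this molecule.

0

The SMILES encodes a six-membered saturated ring of five carbons and one N–H nitrogen.
The 6-membered ring with one N–H has only sp³ atoms, so it is not fully conjugated — not aromatic (piperidine).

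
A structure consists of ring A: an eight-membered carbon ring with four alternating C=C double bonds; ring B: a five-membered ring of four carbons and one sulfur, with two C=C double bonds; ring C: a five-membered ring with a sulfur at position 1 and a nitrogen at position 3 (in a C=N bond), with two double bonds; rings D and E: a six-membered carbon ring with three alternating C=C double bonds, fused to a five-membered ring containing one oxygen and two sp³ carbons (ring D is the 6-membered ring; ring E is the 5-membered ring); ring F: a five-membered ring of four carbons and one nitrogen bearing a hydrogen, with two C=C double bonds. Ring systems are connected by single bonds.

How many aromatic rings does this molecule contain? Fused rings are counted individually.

4

Ring A has only sp² ring atoms; a planar conformation would have a fully conjugated π system of 8 electrons. But 8 = 4(2), which is 4n not 4n+2, so ring A is not aromatic (cyclooctatetraene) — cyclooctatetraene distorts into a non-planar tub to avoid antiaromaticity.
Ring B is fully conjugated (every ring atom contributes a p orbital); 2 ring double bonds (4 π electrons) plus a heteroatom lone pair (2) give 6 π electrons. 6 = 4(1)+2, so ring B is aromatic (thiophene).
Ring C has a continuous p-orbital overlap around the ring; 2 ring double bonds (4 π electrons) plus a heteroatom lone pair (2) give 6 π electrons. That satisfies 4n+2 with n=1, so ring C is aromatic (thiazole).
Ring D is fully conjugated (every ring atom contributes a p orbital); 3 ring double bonds give 6 π electrons. 6 = 4(1)+2, so ring D is aromatic (benzene ring).
Ring E has two sp³ carbons, so it is not fully conjugated — not aromatic (oxolane ring).
Ring F is fully conjugated (every ring atom contributes a p orbital); 2 ring double bonds (4 π electrons) plus a heteroatom lone pair (2) give 6 π electrons. 6 = 4(1)+2, so ring F is aromatic (pyrrole).
Aromatic: B, C, D, F. Total: 4.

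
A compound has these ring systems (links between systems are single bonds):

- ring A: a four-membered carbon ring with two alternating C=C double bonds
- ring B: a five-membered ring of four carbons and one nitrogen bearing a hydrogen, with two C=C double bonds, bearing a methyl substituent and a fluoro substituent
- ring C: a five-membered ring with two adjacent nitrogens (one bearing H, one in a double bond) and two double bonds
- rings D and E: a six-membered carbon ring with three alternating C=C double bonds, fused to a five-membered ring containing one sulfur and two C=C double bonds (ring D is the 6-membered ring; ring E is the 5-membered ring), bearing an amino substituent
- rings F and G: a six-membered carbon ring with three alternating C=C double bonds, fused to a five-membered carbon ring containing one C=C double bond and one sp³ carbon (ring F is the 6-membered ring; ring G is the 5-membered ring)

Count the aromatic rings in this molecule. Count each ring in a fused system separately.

Ring A has only sp² ring atoms; a planar conformation would have a fully conjugated π system of 4 electrons. But 4 = 4(1), which is 4n not 4n+2, so ring A is not aromatic (cyclobutadiene) — cyclobutadiene is antiaromatic and distorts to a rectangle.
Ring B is fully conjugated (every ring atom contributes a p orbital); 2 ring double bonds (4 π electrons) plus a heteroatom lone pair (2) give 6 π electrons. That satisfies 4n+2 with n=1, so ring B is aromatic (pyrrole).
Ring C is fully conjugated (every ring atom contributes a p orbital); 2 ring double bonds (4 π electrons) plus a heteroatom lone pair (2) give 6 π electrons. 6 = 4(1)+2, so ring C is aromatic (pyrazole).
Rings D and E form a fused bicyclic system (with one sulfur) with 9 sp² atoms and 10 π electrons from ring double bonds plus a heteroatom lone pair. 10 = 4(2)+2, so the system is aromatic and both rings count as aromatic (benzothiophene).
Ring F is planar and fully conjugated; 3 ring double bonds give 6 π electrons. That satisfies 4n+2 with n=1, so ring F is aromatic (benzene ring).
Ring G has one sp³ carbon, so it is not fully conjugated — not aromatic (cyclopentene ring).
Aromatic: B, C, D, E, F. Total: 5.

5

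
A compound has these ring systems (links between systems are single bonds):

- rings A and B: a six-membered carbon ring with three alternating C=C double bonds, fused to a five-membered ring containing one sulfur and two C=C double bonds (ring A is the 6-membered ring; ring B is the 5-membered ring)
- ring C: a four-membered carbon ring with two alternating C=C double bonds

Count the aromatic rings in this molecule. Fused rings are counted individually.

2

Rings A and B form a fused bicyclic system (with one sulfur) with 9 sp² atoms and 10 π electrons from ring double bonds plus a heteroatom lone pair. 10 = 4(2)+2, so the system is aromatic and both rings count as aromatic (benzothiophene).
Ring C has only sp² ring atoms; a planar conformation would have a fully conjugated π system of 4 electrons. But 4 = 4(1), which is 4n not 4n+2, so ring C is not aromatic (cyclobutadiene) — cyclobutadiene is antiaromatic and distorts to a rectangle.
Aromatic: A, B. Total: 2.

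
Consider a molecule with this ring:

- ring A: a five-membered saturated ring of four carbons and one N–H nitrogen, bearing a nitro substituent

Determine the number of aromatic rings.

Ring A has only sp³ atoms, so it is not fully conjugated — not aromatic (pyrrolidine).

0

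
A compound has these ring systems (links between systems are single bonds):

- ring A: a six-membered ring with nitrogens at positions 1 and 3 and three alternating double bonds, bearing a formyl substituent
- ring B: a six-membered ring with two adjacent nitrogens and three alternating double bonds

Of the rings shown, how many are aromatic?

Ring A is planar and fully conjugated; 3 ring double bonds give 6 π electrons. That satisfies 4n+2 with n=1, so ring A is aromatic (pyrimidine).
Ring B is planar and fully conjugated; 3 ring double bonds give 6 π electrons. 6 = 4(1)+2, so ring B is aromatic (pyridazine).
Aromatic: A, B. Total: 2.

2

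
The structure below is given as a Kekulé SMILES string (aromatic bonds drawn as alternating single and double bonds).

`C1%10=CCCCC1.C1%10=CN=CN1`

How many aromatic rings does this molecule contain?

1

The SMILES encodes a six-membered carbon ring with one C=C double bond; a five-membered ring with nitrogens at positions 1 and 3 (one bearing H, one in a C=N bond) and two double bonds.
The 6-membered ring has four sp³ carbons, so it is not fully conjugated — not aromatic (cyclohexene).
The 5-membered ring with two nitrogens (one N–H, one =N–) is fully conjugated (every ring atom contributes a p orbital); 2 ring double bonds (4 π electrons) plus a heteroatom lone pair (2) give 6 π electrons. Since 6 = 4n+2 (n=1), it is aromatic (imidazole).
1 of the 2 rings is aromatic. Total: 1.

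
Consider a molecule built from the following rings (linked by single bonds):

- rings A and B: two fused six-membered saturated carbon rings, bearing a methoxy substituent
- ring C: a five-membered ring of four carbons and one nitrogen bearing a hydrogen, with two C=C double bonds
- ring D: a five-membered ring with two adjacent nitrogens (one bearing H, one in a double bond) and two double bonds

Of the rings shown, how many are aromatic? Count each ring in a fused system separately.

2

Ring A has only sp³ atoms, so it is not fully conjugated — not aromatic (cyclohexane ring).
Ring B has only sp³ atoms, so it is not fully conjugated — not aromatic (cyclohexane ring).
Ring C is fully conjugated (every ring atom contributes a p orbital); 2 ring double bonds (4 π electrons) plus a heteroatom lone pair (2) give 6 π electrons. 6 = 4(1)+2, so ring C is aromatic (pyrrole).
Ring D is planar and fully conjugated; 2 ring double bonds (4 π electrons) plus a heteroatom lone pair (2) give 6 π electrons. 6 = 4(1)+2, so ring D is aromatic (pyrazole).
Aromatic: C, D. Total: 2.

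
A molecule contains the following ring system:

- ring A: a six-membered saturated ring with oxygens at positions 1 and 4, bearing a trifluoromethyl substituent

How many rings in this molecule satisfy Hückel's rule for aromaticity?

Ring A has only sp³ atoms, so it is not fully conjugated — not aromatic (1,4-dioxane).

0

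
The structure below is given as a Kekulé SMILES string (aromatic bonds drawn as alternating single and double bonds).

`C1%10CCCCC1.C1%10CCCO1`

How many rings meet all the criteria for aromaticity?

0

The SMILES encodes a six-membered saturated carbon ring; a five-membered saturated ring of four carbons and one oxygen.
The 6-membered ring has only sp³ atoms, so it is not fully conjugated — not aromatic (cyclohexane).
The 5-membered ring with one oxygen has only sp³ atoms, so it is not fully conjugated — not aromatic (tetrahydrofuran).
None of the rings are aromatic. Total: 0.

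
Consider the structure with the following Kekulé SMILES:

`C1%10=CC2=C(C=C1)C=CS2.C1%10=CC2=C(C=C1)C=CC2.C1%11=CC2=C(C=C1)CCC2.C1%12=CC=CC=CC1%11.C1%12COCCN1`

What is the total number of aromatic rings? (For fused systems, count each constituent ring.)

4

The SMILES encodes a six-membered carbon ring with three alternating C=C double bonds, fused to a five-membered ring containing one sulfur and two C=C double bonds; a six-membered carbon ring with three alternating C=C double bonds, fused to a five-membered carbon ring containing one C=C double bond and one sp³ carbon; a six-membered carbon ring with three alternating C=C double bonds, fused to a saturated five-membered carbon ring; a seven-membered carbon ring with three C=C double bonds and one sp³ carbon; a six-membered saturated ring with an oxygen and an N–H nitrogen at positions 1 and 4.
The fused 6/5-membered bicyclic (with one sulfur) is a single π system with 9 sp² atoms and 10 π electrons from ring double bonds plus a heteroatom lone pair. 10 = 4(2)+2, so the system is aromatic and both rings count as aromatic (benzothiophene).
The 6-membered ring is planar and fully conjugated; 3 ring double bonds give 6 π electrons. 6 = 4(1)+2, so it is aromatic (benzene ring).
The 5-membered ring has one sp³ carbon, so it is not fully conjugated — not aromatic (cyclopentene ring).
The second 6-membered ring is planar and fully conjugated; 3 ring double bonds give 6 π electrons. Since 6 = 4n+2 (n=1), it is aromatic (benzene ring).
The second 5-membered ring has three sp³ carbons, so it is not fully conjugated — not aromatic (cyclopentane ring).
The 7-membered ring has one sp³ carbon, so it is not fully conjugated — not aromatic (cycloheptatriene).
The 6-membered ring with one oxygen and one N–H (1,4) has only sp³ atoms, so it is not fully conjugated — not aromatic (morpholine).
4 of the 8 rings are aromatic. Total: 4.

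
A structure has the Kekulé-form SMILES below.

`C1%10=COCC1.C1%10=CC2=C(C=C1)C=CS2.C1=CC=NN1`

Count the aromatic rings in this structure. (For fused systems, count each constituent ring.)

The SMILES encodes a five-membered ring of four carbons and one oxygen, with one C=C double bond and two sp³ carbons; a six-membered carbon ring with three alternating C=C double bonds, fused to a five-membered ring containing one sulfur and two C=C double bonds; a five-membered ring with two adjacent nitrogens (one bearing H, one in a double bond) and two double bonds.
The 5-membered ring with one oxygen has two sp³ carbons, so it is not fully conjugated — not aromatic (2,3-dihydrofuran).
The fused 6/5-membered bicyclic (with one sulfur) is a single π system with 9 sp² atoms and 10 π electrons from ring double bonds plus a heteroatom lone pair. 10 = 4(2)+2, so the system is aromatic and both rings count as aromatic (benzothiophene).
The 5-membered ring with two adjacent nitrogens (one N–H, one =N–) has a continuous p-orbital overlap around the ring; 2 ring double bonds (4 π electrons) plus a heteroatom lone pair (2) give 6 π electrons. Since 6 = 4n+2 (n=1), it is aromatic (pyrazole).
3 of the 4 rings are aromatic. Total: 3.

3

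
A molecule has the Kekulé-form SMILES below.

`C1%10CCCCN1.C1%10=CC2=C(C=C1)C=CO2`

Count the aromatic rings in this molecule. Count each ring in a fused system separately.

The SMILES encodes a six-membered saturated ring of five carbons and one N–H nitrogen; a six-membered carbon ring with three alternating C=C double bonds, fused to a five-membered ring containing one oxygen and two C=C double bonds.
The 6-membered ring with one N–H has only sp³ atoms, so it is not fully conjugated — not aromatic (piperidine).
The fused 6/5-membered bicyclic (with one oxygen) is a single π system with 9 sp² atoms and 10 π electrons from ring double bonds plus a heteroatom lone pair. 10 = 4(2)+2, so the system is aromatic and both rings count as aromatic (benzofuran).
2 of the 3 rings are aromatic. Total: 2.

2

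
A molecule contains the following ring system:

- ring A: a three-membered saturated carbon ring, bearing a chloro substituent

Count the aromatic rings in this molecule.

Ring A has only sp³ atoms, so it is not fully conjugated — not aromatic (cyclopropane).

0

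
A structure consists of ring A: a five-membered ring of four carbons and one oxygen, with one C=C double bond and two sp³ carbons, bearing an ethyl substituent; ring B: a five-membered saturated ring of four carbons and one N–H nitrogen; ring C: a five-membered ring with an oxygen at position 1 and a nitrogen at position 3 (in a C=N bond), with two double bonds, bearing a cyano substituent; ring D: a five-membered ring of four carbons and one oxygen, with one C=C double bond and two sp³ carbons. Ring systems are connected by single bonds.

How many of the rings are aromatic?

1

Ring A has two sp³ carbons, so it is not fully conjugated — not aromatic (2,3-dihydrofuran).
Ring B has only sp³ atoms, so it is not fully conjugated — not aromatic (pyrrolidine).
Ring C is fully conjugated (every ring atom contributes a p orbital); 2 ring double bonds (4 π electrons) plus a heteroatom lone pair (2) give 6 π electrons. 6 = 4(1)+2, so ring C is aromatic (oxazole).
Ring D has two sp³ carbons, so it is not fully conjugated — not aromatic (2,3-dihydrofuran).
Aromatic: C. Total: 1.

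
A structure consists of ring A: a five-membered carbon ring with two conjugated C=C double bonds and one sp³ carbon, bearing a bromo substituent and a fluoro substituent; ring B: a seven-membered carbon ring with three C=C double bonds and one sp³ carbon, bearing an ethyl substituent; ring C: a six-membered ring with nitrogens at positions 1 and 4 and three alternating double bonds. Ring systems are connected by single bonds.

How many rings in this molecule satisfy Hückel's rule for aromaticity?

1

Ring A has one sp³ carbon, so it is not fully conjugated — not aromatic (cyclopentadiene).
Ring B has one sp³ carbon, so it is not fully conjugated — not aromatic (cycloheptatriene).
Ring C is fully conjugated (every ring atom contributes a p orbital); 3 ring double bonds give 6 π electrons. That satisfies 4n+2 with n=1, so ring C is aromatic (pyrazine).
Aromatic: C. Total: 1.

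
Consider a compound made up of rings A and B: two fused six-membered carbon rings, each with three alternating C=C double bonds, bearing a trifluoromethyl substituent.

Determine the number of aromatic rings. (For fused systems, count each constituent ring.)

Rings A and B form a fused bicyclic system with 10 sp² atoms and 10 π electrons from ring double bonds. 10 = 4(2)+2, so the system is aromatic and both rings count as aromatic (naphthalene).
Aromatic: A, B. Total: 2.

2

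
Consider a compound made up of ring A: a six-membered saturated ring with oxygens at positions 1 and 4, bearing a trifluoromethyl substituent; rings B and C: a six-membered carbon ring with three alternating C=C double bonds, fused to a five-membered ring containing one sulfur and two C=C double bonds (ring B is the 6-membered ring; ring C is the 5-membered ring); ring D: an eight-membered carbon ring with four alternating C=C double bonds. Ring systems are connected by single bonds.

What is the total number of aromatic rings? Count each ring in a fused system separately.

2

Ring A has only sp³ atoms, so it is not fully conjugated — not aromatic (1,4-dioxane).
Rings B and C form a fused bicyclic system (with one sulfur) with 9 sp² atoms and 10 π electrons from ring double bonds plus a heteroatom lone pair. 10 = 4(2)+2, so the system is aromatic and both rings count as aromatic (benzothiophene).
Ring D has only sp² ring atoms; a planar conformation would have a fully conjugated π system of 8 electrons. But 8 = 4(2), which is 4n not 4n+2, so ring D is not aromatic (cyclooctatetraene) — cyclooctatetraene distorts into a non-planar tub to avoid antiaromaticity.
Aromatic: B, C. Total: 2.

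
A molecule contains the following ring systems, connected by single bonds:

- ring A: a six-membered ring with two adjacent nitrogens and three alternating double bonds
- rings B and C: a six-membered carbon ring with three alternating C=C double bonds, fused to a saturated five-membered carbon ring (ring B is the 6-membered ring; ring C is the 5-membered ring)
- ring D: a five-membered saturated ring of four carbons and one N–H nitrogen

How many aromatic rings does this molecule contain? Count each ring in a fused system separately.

2

Ring A is planar and fully conjugated; 3 ring double bonds give 6 π electrons. 6 = 4(1)+2, so ring A is aromatic (pyridazine).
Ring B is planar and fully conjugated; 3 ring double bonds give 6 π electrons. Since 6 = 4n+2 (n=1), ring B is aromatic (benzene ring).
Ring C has three sp³ carbons, so it is not fully conjugated — not aromatic (cyclopentane ring).
Ring D has only sp³ atoms, so it is not fully conjugated — not aromatic (pyrrolidine).
Aromatic: A, B. Total: 2.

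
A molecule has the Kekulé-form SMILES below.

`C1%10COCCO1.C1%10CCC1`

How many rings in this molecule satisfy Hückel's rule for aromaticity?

0

The SMILES encodes a six-membered saturated ring with oxygens at positions 1 and 4; a four-membered saturated carbon ring.
The 6-membered ring with two oxygens (1,4) has only sp³ atoms, so it is not fully conjugated — not aromatic (1,4-dioxane).
The 4-membered ring has only sp³ atoms, so it is not fully conjugated — not aromatic (cyclobutane).
None of the rings are aromatic. Total: 0.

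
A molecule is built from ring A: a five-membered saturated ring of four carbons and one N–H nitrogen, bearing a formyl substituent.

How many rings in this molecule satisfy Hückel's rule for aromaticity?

0

Ring A has only sp³ atoms, so it is not fully conjugated — not aromatic (pyrrolidine).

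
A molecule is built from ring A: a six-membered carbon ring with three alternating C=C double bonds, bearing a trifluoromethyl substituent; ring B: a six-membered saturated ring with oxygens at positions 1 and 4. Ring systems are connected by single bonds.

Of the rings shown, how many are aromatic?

1

Ring A is planar and fully conjugated; 3 ring double bonds give 6 π electrons. That satisfies 4n+2 with n=1, so ring A is aromatic (benzene).
Ring B has only sp³ atoms, so it is not fully conjugated — not aromatic (1,4-dioxane).
Aromatic: A. Total: 1.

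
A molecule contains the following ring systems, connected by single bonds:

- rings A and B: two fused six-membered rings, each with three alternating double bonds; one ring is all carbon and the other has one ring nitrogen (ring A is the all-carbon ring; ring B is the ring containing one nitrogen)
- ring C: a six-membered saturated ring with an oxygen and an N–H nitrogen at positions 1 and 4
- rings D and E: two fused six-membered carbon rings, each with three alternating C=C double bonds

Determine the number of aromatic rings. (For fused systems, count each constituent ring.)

Rings A and B form a fused bicyclic system (with one nitrogen) with 10 sp² atoms and 10 π electrons from ring double bonds. 10 = 4(2)+2, so the system is aromatic and both rings count as aromatic (quinoline).
Ring C has only sp³ atoms, so it is not fully conjugated — not aromatic (morpholine).
Rings D and E form a fused bicyclic system with 10 sp² atoms and 10 π electrons from ring double bonds. 10 = 4(2)+2, so the system is aromatic and both rings count as aromatic (naphthalene).
Aromatic: A, B, D, E. Total: 4.

4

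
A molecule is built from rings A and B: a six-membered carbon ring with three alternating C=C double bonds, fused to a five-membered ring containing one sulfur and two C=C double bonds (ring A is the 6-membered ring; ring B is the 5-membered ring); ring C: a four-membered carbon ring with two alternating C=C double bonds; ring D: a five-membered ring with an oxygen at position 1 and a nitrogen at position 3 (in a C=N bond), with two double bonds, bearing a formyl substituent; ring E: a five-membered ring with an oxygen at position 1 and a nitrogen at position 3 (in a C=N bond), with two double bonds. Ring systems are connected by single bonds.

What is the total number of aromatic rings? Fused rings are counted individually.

Rings A and B form a fused bicyclic system (with one sulfur) with 9 sp² atoms and 10 π electrons from ring double bonds plus a heteroatom lone pair. 10 = 4(2)+2, so the system is aromatic and both rings count as aromatic (benzothiophene).
Ring C has only sp² ring atoms; a planar conformation would have a fully conjugated π system of 4 electrons. But 4 = 4(1), which is 4n not 4n+2, so ring C is not aromatic (cyclobutadiene) — cyclobutadiene is antiaromatic and distorts to a rectangle.
Ring D has a continuous p-orbital overlap around the ring; 2 ring double bonds (4 π electrons) plus a heteroatom lone pair (2) give 6 π electrons. 6 = 4(1)+2, so ring D is aromatic (oxazole).
Ring E is planar and fully conjugated; 2 ring double bonds (4 π electrons) plus a heteroatom lone pair (2) give 6 π electrons. That satisfies 4n+2 with n=1, so ring E is aromatic (oxazole).
Aromatic: A, B, D, E. Total: 4.

4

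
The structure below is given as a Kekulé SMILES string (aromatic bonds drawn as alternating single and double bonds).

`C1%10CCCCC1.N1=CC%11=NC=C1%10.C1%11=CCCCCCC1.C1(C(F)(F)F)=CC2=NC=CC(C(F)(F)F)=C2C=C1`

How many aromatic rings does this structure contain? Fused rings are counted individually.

3

The SMILES encodes a six-membered saturated carbon ring; a six-membered ring with nitrogens at positions 1 and 4 and three alternating double bonds; an eight-membered carbon ring with one C=C double bond; two fused six-membered rings, each with three alternating double bonds; one ring is all carbon and the other has one ring nitrogen.
The 6-membered ring has only sp³ atoms, so it is not fully conjugated — not aromatic (cyclohexane).
The 6-membered ring with two nitrogens (1,4) has a continuous p-orbital overlap around the ring; 3 ring double bonds give 6 π electrons. Since 6 = 4n+2 (n=1), it is aromatic (pyrazine).
The 8-membered ring has six sp³ carbons, so it is not fully conjugated — not aromatic (cyclooctene).
The fused 6/6-membered bicyclic (with one nitrogen) is a single π system with 10 sp² atoms and 10 π electrons from ring double bonds. 10 = 4(2)+2, so the system is aromatic and both rings count as aromatic (quinoline).
3 of the 5 rings are aromatic. Total: 3.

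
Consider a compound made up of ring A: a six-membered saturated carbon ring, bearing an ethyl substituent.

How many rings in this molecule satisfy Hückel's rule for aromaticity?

Ring A has only sp³ atoms, so it is not fully conjugated — not aromatic (cyclohexane).

0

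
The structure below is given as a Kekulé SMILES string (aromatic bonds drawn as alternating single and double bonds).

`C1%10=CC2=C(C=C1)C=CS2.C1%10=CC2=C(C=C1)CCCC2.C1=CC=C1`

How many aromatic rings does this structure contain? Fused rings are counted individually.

3

The SMILES encodes a six-membered carbon ring with three alternating C=C double bonds, fused to a five-membered ring containing one sulfur and two C=C double bonds; a six-membered carbon ring with three alternating C=C double bonds, fused to a saturated six-membered carbon ring; a four-membered carbon ring with two alternating C=C double bonds.
The fused 6/5-membered bicyclic (with one sulfur) is a single π system with 9 sp² atoms and 10 π electrons from ring double bonds plus a heteroatom lone pair. 10 = 4(2)+2, so the system is aromatic and both rings count as aromatic (benzothiophene).
The 6-membered ring is fully conjugated (every ring atom contributes a p orbital); 3 ring double bonds give 6 π electrons. 6 = 4(1)+2, so it is aromatic (benzene ring).
The second 6-membered ring has four sp³ carbons, so it is not fully conjugated — not aromatic (cyclohexane ring).
The 4-membered ring has only sp² ring atoms; a planar conformation would have a fully conjugated π system of 4 electrons. But 4 = 4(1), which is 4n not 4n+2, so it is not aromatic (cyclobutadiene) — cyclobutadiene is antiaromatic and distorts to a rectangle.
3 of the 5 rings are aromatic. Total: 3.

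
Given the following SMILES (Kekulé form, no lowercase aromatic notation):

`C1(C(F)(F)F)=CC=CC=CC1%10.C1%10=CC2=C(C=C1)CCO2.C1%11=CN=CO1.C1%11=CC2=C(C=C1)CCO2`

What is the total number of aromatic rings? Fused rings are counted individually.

3

The SMILES encodes a seven-membered carbon ring with three C=C double bonds and one sp³ carbon; a six-membered carbon ring with three alternating C=C double bonds, fused to a five-membered ring containing one oxygen and two sp³ carbons; a five-membered ring with an oxygen at position 1 and a nitrogen at position 3 (in a C=N bond), with two double bonds; a six-membered carbon ring with three alternating C=C double bonds, fused to a five-membered ring containing one oxygen and two sp³ carbons.
The 7-membered ring has one sp³ carbon, so it is not fully conjugated — not aromatic (cycloheptatriene).
The 6-membered ring is fully conjugated (every ring atom contributes a p orbital); 3 ring double bonds give 6 π electrons. That satisfies 4n+2 with n=1, so it is aromatic (benzene ring).
The 5-membered ring with one oxygen has two sp³ carbons, so it is not fully conjugated — not aromatic (oxolane ring).
The 5-membered ring with one oxygen and one =N– has a continuous p-orbital overlap around the ring; 2 ring double bonds (4 π electrons) plus a heteroatom lone pair (2) give 6 π electrons. 6 = 4(1)+2, so it is aromatic (oxazole).
The second 6-membered ring is planar and fully conjugated; 3 ring double bonds give 6 π electrons. 6 = 4(1)+2, so it is aromatic (benzene ring).
The second 5-membered ring with one oxygen has two sp³ carbons, so it is not fully conjugated — not aromatic (oxolane ring).
3 of the 6 rings are aromatic. Total: 3.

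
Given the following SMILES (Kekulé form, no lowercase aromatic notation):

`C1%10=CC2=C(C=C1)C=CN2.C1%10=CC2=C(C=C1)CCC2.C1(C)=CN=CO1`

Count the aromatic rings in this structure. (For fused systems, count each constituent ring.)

4

The SMILES encodes a six-membered carbon ring with three alternating C=C double bonds, fused to a five-membered ring containing one N–H nitrogen and two C=C double bonds; a six-membered carbon ring with three alternating C=C double bonds, fused to a saturated five-membered carbon ring; a five-membered ring with an oxygen at position 1 and a nitrogen at position 3 (in a C=N bond), with two double bonds.
The fused 6/5-membered bicyclic (with one N–H) is a single π system with 9 sp² atoms and 10 π electrons from ring double bonds plus a heteroatom lone pair. 10 = 4(2)+2, so the system is aromatic and both rings count as aromatic (indole).
The 6-membered ring is fully conjugated (every ring atom contributes a p orbital); 3 ring double bonds give 6 π electrons. 6 = 4(1)+2, so it is aromatic (benzene ring).
The 5-membered ring has three sp³ carbons, so it is not fully conjugated — not aromatic (cyclopentane ring).
The 5-membered ring with one oxygen and one =N– has a continuous p-orbital overlap around the ring; 2 ring double bonds (4 π electrons) plus a heteroatom lone pair (2) give 6 π electrons. That satisfies 4n+2 with n=1, so it is aromatic (oxazole).
4 of the 5 rings are aromatic. Total: 4.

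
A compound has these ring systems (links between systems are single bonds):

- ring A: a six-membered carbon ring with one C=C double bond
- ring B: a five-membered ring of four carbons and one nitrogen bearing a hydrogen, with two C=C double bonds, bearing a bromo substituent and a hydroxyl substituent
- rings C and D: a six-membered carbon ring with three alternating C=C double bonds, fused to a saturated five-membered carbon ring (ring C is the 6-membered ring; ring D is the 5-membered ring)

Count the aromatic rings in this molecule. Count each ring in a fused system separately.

Ring A has four sp³ carbons, so it is not fully conjugated — not aromatic (cyclohexene).
Ring B is planar and fully conjugated; 2 ring double bonds (4 π electrons) plus a heteroatom lone pair (2) give 6 π electrons. Since 6 = 4n+2 (n=1), ring B is aromatic (pyrrole).
Ring C is planar and fully conjugated; 3 ring double bonds give 6 π electrons. That satisfies 4n+2 with n=1, so ring C is aromatic (benzene ring).
Ring D has three sp³ carbons, so it is not fully conjugated — not aromatic (cyclopentane ring).
Aromatic: B, C. Total: 2.

2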